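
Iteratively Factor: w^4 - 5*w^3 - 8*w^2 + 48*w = (w)*(w^3 - 5*w^2 - 8*w + 48) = w*(w - 4)*(w^2 - w - 12) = w*(w - 4)*(w + 3)*(w - 4)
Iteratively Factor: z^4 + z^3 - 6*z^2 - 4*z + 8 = (z - 1)*(z^3 + 2*z^2 - 4*z - 8) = (z - 2)*(z - 1)*(z^2 + 4*z + 4) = (z - 2)*(z - 1)*(z + 2)*(z + 2)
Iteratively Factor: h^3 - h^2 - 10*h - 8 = (h + 2)*(h^2 - 3*h - 4) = (h - 4)*(h + 2)*(h + 1)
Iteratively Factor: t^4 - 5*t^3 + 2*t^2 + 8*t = (t + 1)*(t^3 - 6*t^2 + 8*t) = (t - 2)*(t + 1)*(t^2 - 4*t) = t*(t - 2)*(t + 1)*(t - 4)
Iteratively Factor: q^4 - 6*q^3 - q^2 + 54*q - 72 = (q - 4)*(q^3 - 2*q^2 - 9*q + 18) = (q - 4)*(q - 3)*(q^2 + q - 6) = (q - 4)*(q - 3)*(q + 3)*(q - 2)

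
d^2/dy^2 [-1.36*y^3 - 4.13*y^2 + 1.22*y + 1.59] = -8.16*y - 8.26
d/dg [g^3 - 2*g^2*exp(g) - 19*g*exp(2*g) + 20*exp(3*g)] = -2*g^2*exp(g) + 3*g^2 - 38*g*exp(2*g) - 4*g*exp(g) + 60*exp(3*g) - 19*exp(2*g)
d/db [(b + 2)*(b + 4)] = 2*b + 6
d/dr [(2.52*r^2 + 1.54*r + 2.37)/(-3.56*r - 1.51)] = (-8.9712*r^2 - 7.6104*r + 6.1118)/(12.6736*r^2 + 10.7512*r + 2.2801)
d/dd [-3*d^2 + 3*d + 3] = 3 - 6*d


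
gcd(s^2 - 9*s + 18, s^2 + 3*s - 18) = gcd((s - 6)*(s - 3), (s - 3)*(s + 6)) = s - 3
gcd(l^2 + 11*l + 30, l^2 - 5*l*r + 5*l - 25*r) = l + 5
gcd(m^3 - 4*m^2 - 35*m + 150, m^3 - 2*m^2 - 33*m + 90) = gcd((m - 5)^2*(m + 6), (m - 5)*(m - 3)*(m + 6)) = m^2 + m - 30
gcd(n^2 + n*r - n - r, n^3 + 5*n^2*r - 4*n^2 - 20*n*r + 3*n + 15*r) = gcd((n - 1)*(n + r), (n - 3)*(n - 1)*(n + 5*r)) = n - 1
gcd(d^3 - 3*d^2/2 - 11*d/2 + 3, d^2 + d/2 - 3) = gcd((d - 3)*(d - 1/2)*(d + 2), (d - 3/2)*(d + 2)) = d + 2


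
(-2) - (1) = -3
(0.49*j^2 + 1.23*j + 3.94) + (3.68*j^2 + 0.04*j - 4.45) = 4.17*j^2 + 1.27*j - 0.51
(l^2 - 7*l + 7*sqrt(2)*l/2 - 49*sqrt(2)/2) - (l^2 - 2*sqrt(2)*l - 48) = -7*l + 11*sqrt(2)*l/2 - 49*sqrt(2)/2 + 48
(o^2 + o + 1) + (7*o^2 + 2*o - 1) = 8*o^2 + 3*o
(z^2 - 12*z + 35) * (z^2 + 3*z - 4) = z^4 - 9*z^3 - 5*z^2 + 153*z - 140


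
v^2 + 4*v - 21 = (v - 3)*(v + 7)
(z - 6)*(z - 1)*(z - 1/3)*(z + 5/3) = z^4 - 17*z^3/3 - 35*z^2/9 + 107*z/9 - 10/3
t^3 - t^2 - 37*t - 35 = (t - 7)*(t + 1)*(t + 5)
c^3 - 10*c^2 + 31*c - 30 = (c - 5)*(c - 3)*(c - 2)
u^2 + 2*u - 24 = (u - 4)*(u + 6)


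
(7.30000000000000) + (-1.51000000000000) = 5.79000000000000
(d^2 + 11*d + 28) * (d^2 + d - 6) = d^4 + 12*d^3 + 33*d^2 - 38*d - 168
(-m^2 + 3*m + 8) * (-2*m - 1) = 2*m^3 - 5*m^2 - 19*m - 8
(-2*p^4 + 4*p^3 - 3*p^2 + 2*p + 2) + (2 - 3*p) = -2*p^4 + 4*p^3 - 3*p^2 - p + 4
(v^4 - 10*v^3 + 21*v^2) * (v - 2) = v^5 - 12*v^4 + 41*v^3 - 42*v^2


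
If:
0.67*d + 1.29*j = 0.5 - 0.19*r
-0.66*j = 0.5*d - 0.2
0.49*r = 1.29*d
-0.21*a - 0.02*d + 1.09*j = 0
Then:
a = -0.70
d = 0.57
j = -0.13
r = 1.49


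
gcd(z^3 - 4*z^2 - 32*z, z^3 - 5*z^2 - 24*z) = z^2 - 8*z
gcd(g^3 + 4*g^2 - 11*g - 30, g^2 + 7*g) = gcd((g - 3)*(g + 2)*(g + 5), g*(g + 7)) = 1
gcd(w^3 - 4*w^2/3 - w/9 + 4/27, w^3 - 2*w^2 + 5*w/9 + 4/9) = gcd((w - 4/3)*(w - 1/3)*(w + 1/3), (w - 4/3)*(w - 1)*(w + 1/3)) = w^2 - w - 4/9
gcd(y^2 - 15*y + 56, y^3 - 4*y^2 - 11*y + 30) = 1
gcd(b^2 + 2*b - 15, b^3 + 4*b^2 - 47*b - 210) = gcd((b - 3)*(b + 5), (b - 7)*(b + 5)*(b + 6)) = b + 5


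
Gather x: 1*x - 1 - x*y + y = x*(1 - y) + y - 1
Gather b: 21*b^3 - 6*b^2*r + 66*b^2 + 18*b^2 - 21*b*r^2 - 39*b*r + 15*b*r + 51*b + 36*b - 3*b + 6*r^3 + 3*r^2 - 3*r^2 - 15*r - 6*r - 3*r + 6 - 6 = 21*b^3 + b^2*(84 - 6*r) + b*(-21*r^2 - 24*r + 84) + 6*r^3 - 24*r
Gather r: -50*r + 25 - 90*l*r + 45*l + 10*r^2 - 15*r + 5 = 45*l + 10*r^2 + r*(-90*l - 65) + 30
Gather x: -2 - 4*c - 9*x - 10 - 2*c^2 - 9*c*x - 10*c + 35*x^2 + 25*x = -2*c^2 - 14*c + 35*x^2 + x*(16 - 9*c) - 12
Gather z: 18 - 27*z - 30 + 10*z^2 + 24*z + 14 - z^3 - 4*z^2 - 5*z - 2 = -z^3 + 6*z^2 - 8*z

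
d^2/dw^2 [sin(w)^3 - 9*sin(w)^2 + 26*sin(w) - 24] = -9*sin(w)^3 + 36*sin(w)^2 - 20*sin(w) - 18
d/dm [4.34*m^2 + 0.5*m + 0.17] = 8.68*m + 0.5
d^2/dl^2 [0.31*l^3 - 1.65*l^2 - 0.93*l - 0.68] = 1.86*l - 3.3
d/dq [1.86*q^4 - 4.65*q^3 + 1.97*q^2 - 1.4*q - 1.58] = 7.44*q^3 - 13.95*q^2 + 3.94*q - 1.4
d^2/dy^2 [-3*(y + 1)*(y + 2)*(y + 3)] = -18*y - 36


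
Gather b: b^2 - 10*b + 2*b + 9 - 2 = b^2 - 8*b + 7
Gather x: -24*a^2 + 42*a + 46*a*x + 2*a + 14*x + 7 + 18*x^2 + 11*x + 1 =-24*a^2 + 44*a + 18*x^2 + x*(46*a + 25) + 8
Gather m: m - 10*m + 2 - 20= -9*m - 18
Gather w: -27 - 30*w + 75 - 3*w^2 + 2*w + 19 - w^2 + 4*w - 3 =-4*w^2 - 24*w + 64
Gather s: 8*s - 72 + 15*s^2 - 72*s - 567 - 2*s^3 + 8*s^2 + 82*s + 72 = -2*s^3 + 23*s^2 + 18*s - 567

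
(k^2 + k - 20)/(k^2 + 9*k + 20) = (k - 4)/(k + 4)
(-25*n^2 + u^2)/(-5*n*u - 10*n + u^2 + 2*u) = (5*n + u)/(u + 2)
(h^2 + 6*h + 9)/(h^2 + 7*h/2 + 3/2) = 2*(h + 3)/(2*h + 1)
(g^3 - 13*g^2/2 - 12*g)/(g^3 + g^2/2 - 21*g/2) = (2*g^2 - 13*g - 24)/(2*g^2 + g - 21)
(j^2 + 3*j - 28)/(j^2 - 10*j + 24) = (j + 7)/(j - 6)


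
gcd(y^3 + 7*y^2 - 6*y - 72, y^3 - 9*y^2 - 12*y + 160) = y + 4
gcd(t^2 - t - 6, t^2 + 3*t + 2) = t + 2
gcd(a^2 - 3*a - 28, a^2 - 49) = a - 7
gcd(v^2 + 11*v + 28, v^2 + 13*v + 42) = v + 7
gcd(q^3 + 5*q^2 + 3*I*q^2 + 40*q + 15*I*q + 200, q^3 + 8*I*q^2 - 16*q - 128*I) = q + 8*I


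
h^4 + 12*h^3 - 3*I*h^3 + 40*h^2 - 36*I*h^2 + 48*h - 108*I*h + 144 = (h + 6)^2*(h - 4*I)*(h + I)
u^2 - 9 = (u - 3)*(u + 3)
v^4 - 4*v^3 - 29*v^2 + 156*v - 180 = (v - 5)*(v - 3)*(v - 2)*(v + 6)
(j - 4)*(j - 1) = j^2 - 5*j + 4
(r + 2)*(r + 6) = r^2 + 8*r + 12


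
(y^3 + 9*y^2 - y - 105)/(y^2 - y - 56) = (y^2 + 2*y - 15)/(y - 8)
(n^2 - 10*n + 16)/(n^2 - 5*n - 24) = (n - 2)/(n + 3)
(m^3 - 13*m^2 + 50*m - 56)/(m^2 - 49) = (m^2 - 6*m + 8)/(m + 7)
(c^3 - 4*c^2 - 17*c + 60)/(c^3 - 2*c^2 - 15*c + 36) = (c - 5)/(c - 3)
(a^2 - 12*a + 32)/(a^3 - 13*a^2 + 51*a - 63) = (a^2 - 12*a + 32)/(a^3 - 13*a^2 + 51*a - 63)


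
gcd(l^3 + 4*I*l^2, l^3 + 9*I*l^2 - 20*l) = l^2 + 4*I*l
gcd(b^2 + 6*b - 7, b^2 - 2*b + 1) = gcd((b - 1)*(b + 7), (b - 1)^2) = b - 1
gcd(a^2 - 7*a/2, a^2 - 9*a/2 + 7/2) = a - 7/2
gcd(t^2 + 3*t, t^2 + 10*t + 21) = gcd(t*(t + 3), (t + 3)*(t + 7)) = t + 3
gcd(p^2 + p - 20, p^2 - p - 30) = p + 5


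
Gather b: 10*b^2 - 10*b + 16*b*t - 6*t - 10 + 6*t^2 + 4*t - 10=10*b^2 + b*(16*t - 10) + 6*t^2 - 2*t - 20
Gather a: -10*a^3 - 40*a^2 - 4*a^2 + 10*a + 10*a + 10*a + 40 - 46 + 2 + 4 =-10*a^3 - 44*a^2 + 30*a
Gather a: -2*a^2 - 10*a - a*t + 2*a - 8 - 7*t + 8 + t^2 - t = -2*a^2 + a*(-t - 8) + t^2 - 8*t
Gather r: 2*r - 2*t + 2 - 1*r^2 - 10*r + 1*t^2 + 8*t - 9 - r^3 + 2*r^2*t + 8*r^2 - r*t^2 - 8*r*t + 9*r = -r^3 + r^2*(2*t + 7) + r*(-t^2 - 8*t + 1) + t^2 + 6*t - 7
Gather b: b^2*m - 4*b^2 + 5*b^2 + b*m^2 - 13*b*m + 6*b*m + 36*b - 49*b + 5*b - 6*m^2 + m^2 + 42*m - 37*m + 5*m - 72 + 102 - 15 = b^2*(m + 1) + b*(m^2 - 7*m - 8) - 5*m^2 + 10*m + 15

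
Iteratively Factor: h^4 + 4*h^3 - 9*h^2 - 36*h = (h - 3)*(h^3 + 7*h^2 + 12*h) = (h - 3)*(h + 3)*(h^2 + 4*h) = h*(h - 3)*(h + 3)*(h + 4)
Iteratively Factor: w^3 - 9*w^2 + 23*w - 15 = (w - 5)*(w^2 - 4*w + 3) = (w - 5)*(w - 3)*(w - 1)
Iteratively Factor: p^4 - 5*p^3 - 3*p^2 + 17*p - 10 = (p - 5)*(p^3 - 3*p + 2) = (p - 5)*(p - 1)*(p^2 + p - 2) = (p - 5)*(p - 1)^2*(p + 2)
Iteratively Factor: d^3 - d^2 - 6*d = (d + 2)*(d^2 - 3*d) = d*(d + 2)*(d - 3)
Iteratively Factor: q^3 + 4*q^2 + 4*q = (q)*(q^2 + 4*q + 4) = q*(q + 2)*(q + 2)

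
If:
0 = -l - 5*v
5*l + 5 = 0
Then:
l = -1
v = 1/5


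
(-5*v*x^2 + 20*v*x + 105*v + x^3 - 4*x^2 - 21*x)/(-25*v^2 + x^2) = (x^2 - 4*x - 21)/(5*v + x)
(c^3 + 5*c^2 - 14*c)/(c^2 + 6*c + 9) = c*(c^2 + 5*c - 14)/(c^2 + 6*c + 9)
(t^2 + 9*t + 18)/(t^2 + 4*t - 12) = (t + 3)/(t - 2)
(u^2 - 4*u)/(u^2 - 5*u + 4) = u/(u - 1)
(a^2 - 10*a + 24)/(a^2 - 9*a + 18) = (a - 4)/(a - 3)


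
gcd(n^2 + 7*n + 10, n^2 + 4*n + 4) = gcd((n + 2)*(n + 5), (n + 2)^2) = n + 2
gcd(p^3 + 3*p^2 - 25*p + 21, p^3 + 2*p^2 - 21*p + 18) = p^2 - 4*p + 3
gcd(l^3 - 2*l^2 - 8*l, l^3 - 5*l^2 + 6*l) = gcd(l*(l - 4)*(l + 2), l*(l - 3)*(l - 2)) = l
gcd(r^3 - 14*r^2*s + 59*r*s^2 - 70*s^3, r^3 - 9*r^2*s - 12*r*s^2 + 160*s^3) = r - 5*s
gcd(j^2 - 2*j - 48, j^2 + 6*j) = j + 6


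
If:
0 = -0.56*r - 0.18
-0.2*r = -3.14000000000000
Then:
No Solution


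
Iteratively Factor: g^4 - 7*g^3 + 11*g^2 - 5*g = (g)*(g^3 - 7*g^2 + 11*g - 5) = g*(g - 1)*(g^2 - 6*g + 5) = g*(g - 1)^2*(g - 5)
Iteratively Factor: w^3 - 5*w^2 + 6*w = (w - 2)*(w^2 - 3*w) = w*(w - 2)*(w - 3)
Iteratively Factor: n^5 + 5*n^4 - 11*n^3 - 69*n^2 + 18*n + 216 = (n + 3)*(n^4 + 2*n^3 - 17*n^2 - 18*n + 72) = (n - 2)*(n + 3)*(n^3 + 4*n^2 - 9*n - 36) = (n - 2)*(n + 3)*(n + 4)*(n^2 - 9) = (n - 3)*(n - 2)*(n + 3)*(n + 4)*(n + 3)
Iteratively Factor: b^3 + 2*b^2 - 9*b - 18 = (b + 3)*(b^2 - b - 6) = (b - 3)*(b + 3)*(b + 2)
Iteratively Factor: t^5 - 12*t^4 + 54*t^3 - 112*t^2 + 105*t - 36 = (t - 3)*(t^4 - 9*t^3 + 27*t^2 - 31*t + 12) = (t - 3)*(t - 1)*(t^3 - 8*t^2 + 19*t - 12) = (t - 3)^2*(t - 1)*(t^2 - 5*t + 4) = (t - 3)^2*(t - 1)^2*(t - 4)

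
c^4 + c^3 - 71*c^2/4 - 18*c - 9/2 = (c + 1/2)^2*(c - 3*sqrt(2))*(c + 3*sqrt(2))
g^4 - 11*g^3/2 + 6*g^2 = g^2*(g - 4)*(g - 3/2)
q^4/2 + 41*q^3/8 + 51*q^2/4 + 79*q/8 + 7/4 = (q/2 + 1)*(q + 1/4)*(q + 1)*(q + 7)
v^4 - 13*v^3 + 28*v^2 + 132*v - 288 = (v - 8)*(v - 6)*(v - 2)*(v + 3)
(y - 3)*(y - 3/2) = y^2 - 9*y/2 + 9/2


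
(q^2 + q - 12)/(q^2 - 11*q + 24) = (q + 4)/(q - 8)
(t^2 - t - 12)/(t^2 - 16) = (t + 3)/(t + 4)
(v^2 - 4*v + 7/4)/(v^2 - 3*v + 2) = (v^2 - 4*v + 7/4)/(v^2 - 3*v + 2)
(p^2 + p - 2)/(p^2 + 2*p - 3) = (p + 2)/(p + 3)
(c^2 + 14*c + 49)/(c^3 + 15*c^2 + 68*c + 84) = (c + 7)/(c^2 + 8*c + 12)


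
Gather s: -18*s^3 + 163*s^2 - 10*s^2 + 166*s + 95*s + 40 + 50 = -18*s^3 + 153*s^2 + 261*s + 90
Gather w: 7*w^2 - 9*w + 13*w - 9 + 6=7*w^2 + 4*w - 3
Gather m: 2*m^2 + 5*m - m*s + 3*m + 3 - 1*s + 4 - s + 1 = 2*m^2 + m*(8 - s) - 2*s + 8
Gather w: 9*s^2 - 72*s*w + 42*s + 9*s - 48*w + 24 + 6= 9*s^2 + 51*s + w*(-72*s - 48) + 30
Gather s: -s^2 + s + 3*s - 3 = -s^2 + 4*s - 3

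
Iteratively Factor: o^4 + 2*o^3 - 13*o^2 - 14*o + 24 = (o + 4)*(o^3 - 2*o^2 - 5*o + 6) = (o - 1)*(o + 4)*(o^2 - o - 6) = (o - 3)*(o - 1)*(o + 4)*(o + 2)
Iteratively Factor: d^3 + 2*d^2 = (d)*(d^2 + 2*d) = d*(d + 2)*(d)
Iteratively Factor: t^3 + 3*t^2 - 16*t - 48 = (t + 4)*(t^2 - t - 12) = (t - 4)*(t + 4)*(t + 3)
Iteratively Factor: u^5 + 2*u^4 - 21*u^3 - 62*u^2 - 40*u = (u - 5)*(u^4 + 7*u^3 + 14*u^2 + 8*u) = (u - 5)*(u + 1)*(u^3 + 6*u^2 + 8*u) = (u - 5)*(u + 1)*(u + 4)*(u^2 + 2*u) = (u - 5)*(u + 1)*(u + 2)*(u + 4)*(u)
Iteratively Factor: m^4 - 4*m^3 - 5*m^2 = (m)*(m^3 - 4*m^2 - 5*m) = m^2*(m^2 - 4*m - 5) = m^2*(m - 5)*(m + 1)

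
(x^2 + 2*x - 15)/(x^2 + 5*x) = (x - 3)/x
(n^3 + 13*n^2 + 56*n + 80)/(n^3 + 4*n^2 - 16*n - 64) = (n + 5)/(n - 4)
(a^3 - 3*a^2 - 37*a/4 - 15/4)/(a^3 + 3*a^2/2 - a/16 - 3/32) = 8*(2*a^2 - 9*a - 5)/(16*a^2 - 1)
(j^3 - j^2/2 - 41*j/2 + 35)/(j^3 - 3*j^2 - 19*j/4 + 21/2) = 2*(j^2 + 3*j - 10)/(2*j^2 + j - 6)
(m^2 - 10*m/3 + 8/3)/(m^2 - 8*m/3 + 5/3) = (3*m^2 - 10*m + 8)/(3*m^2 - 8*m + 5)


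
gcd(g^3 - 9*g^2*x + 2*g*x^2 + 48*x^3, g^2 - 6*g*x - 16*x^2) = -g^2 + 6*g*x + 16*x^2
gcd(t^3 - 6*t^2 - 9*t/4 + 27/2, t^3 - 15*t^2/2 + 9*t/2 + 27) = t^2 - 9*t/2 - 9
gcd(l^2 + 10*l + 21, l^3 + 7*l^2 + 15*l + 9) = l + 3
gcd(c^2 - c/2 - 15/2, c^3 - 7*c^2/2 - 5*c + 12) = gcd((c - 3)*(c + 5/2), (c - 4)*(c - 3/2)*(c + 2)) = 1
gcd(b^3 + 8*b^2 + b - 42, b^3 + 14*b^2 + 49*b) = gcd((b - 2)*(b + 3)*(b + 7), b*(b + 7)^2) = b + 7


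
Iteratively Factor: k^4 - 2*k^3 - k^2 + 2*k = (k)*(k^3 - 2*k^2 - k + 2) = k*(k + 1)*(k^2 - 3*k + 2) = k*(k - 2)*(k + 1)*(k - 1)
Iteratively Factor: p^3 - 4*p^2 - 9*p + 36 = (p - 4)*(p^2 - 9) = (p - 4)*(p - 3)*(p + 3)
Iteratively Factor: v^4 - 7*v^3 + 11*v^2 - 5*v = (v - 5)*(v^3 - 2*v^2 + v) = v*(v - 5)*(v^2 - 2*v + 1) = v*(v - 5)*(v - 1)*(v - 1)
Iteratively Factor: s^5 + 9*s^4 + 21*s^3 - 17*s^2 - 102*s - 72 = (s - 2)*(s^4 + 11*s^3 + 43*s^2 + 69*s + 36) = (s - 2)*(s + 4)*(s^3 + 7*s^2 + 15*s + 9) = (s - 2)*(s + 3)*(s + 4)*(s^2 + 4*s + 3) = (s - 2)*(s + 3)^2*(s + 4)*(s + 1)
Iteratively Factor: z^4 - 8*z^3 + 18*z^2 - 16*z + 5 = (z - 1)*(z^3 - 7*z^2 + 11*z - 5) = (z - 1)^2*(z^2 - 6*z + 5) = (z - 1)^3*(z - 5)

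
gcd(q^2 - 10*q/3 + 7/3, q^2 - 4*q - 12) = 1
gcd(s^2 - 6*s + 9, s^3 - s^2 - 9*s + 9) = s - 3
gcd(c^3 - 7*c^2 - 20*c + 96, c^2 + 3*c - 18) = c - 3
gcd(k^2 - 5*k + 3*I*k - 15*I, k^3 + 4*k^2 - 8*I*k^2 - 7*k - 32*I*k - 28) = 1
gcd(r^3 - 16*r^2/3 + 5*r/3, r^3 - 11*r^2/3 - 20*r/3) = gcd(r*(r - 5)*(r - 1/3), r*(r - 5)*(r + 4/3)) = r^2 - 5*r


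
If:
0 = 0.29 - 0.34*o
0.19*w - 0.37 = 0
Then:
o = 0.85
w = 1.95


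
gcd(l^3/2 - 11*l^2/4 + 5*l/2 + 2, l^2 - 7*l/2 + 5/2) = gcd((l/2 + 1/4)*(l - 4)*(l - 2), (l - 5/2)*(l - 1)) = 1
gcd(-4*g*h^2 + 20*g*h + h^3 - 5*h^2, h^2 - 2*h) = h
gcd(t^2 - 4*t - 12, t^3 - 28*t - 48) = t^2 - 4*t - 12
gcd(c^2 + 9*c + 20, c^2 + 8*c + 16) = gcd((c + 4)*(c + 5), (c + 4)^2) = c + 4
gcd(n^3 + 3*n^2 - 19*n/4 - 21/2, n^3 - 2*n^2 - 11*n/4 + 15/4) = n + 3/2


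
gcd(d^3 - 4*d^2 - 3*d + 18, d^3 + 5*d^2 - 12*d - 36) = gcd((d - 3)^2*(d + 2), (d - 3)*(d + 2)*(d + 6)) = d^2 - d - 6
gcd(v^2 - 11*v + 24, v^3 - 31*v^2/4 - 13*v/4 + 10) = v - 8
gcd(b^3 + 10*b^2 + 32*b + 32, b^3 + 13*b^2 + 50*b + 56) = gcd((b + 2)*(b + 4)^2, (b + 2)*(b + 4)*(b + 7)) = b^2 + 6*b + 8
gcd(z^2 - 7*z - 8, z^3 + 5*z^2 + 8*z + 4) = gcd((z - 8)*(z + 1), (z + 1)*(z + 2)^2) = z + 1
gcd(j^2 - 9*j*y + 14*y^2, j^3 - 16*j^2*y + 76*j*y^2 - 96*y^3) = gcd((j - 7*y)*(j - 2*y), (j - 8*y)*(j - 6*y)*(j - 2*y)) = -j + 2*y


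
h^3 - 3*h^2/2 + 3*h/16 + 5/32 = (h - 5/4)*(h - 1/2)*(h + 1/4)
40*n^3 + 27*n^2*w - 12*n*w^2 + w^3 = (-8*n + w)*(-5*n + w)*(n + w)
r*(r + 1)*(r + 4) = r^3 + 5*r^2 + 4*r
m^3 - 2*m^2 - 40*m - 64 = (m - 8)*(m + 2)*(m + 4)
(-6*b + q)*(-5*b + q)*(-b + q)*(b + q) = -30*b^4 + 11*b^3*q + 29*b^2*q^2 - 11*b*q^3 + q^4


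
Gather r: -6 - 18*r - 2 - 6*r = -24*r - 8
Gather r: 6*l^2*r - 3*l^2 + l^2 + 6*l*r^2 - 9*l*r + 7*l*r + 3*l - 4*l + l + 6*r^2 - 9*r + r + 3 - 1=-2*l^2 + r^2*(6*l + 6) + r*(6*l^2 - 2*l - 8) + 2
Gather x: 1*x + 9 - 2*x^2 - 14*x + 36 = -2*x^2 - 13*x + 45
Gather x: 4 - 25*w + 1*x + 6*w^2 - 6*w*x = 6*w^2 - 25*w + x*(1 - 6*w) + 4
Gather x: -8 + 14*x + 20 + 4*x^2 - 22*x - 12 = 4*x^2 - 8*x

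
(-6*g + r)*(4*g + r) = -24*g^2 - 2*g*r + r^2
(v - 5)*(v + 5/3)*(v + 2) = v^3 - 4*v^2/3 - 15*v - 50/3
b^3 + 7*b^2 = b^2*(b + 7)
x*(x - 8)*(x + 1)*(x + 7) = x^4 - 57*x^2 - 56*x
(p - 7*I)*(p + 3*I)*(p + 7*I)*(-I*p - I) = -I*p^4 + 3*p^3 - I*p^3 + 3*p^2 - 49*I*p^2 + 147*p - 49*I*p + 147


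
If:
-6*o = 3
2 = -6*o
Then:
No Solution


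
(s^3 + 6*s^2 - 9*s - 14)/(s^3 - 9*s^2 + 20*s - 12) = (s^2 + 8*s + 7)/(s^2 - 7*s + 6)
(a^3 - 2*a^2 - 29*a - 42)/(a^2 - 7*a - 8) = (-a^3 + 2*a^2 + 29*a + 42)/(-a^2 + 7*a + 8)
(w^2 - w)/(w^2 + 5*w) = (w - 1)/(w + 5)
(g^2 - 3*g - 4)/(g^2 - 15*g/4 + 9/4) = 4*(g^2 - 3*g - 4)/(4*g^2 - 15*g + 9)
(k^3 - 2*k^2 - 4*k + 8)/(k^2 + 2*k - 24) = (k^3 - 2*k^2 - 4*k + 8)/(k^2 + 2*k - 24)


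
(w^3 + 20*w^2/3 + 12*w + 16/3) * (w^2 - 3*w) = w^5 + 11*w^4/3 - 8*w^3 - 92*w^2/3 - 16*w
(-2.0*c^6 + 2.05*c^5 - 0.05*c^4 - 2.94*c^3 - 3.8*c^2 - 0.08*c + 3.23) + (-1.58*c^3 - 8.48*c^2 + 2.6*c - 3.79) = -2.0*c^6 + 2.05*c^5 - 0.05*c^4 - 4.52*c^3 - 12.28*c^2 + 2.52*c - 0.56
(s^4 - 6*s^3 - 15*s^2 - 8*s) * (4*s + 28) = 4*s^5 + 4*s^4 - 228*s^3 - 452*s^2 - 224*s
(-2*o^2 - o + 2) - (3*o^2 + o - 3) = -5*o^2 - 2*o + 5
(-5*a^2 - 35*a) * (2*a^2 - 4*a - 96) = -10*a^4 - 50*a^3 + 620*a^2 + 3360*a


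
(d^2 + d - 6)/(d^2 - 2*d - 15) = (d - 2)/(d - 5)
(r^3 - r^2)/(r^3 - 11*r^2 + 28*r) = r*(r - 1)/(r^2 - 11*r + 28)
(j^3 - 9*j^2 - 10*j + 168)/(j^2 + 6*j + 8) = (j^2 - 13*j + 42)/(j + 2)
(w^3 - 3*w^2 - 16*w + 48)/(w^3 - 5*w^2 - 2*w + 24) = (w + 4)/(w + 2)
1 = 1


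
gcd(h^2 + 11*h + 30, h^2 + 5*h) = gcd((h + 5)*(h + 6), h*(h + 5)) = h + 5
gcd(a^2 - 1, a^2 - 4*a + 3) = a - 1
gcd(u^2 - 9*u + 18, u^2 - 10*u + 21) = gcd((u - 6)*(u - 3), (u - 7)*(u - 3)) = u - 3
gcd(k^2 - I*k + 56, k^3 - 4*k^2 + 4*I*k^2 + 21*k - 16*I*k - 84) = k + 7*I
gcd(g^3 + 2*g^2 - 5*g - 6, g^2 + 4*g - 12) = g - 2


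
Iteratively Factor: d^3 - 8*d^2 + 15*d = (d)*(d^2 - 8*d + 15) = d*(d - 5)*(d - 3)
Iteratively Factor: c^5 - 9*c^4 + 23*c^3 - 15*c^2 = (c - 5)*(c^4 - 4*c^3 + 3*c^2) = c*(c - 5)*(c^3 - 4*c^2 + 3*c) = c*(c - 5)*(c - 1)*(c^2 - 3*c) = c^2*(c - 5)*(c - 1)*(c - 3)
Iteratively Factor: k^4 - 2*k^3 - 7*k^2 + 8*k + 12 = (k + 1)*(k^3 - 3*k^2 - 4*k + 12) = (k - 3)*(k + 1)*(k^2 - 4) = (k - 3)*(k + 1)*(k + 2)*(k - 2)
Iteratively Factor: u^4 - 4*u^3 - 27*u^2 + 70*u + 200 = (u - 5)*(u^3 + u^2 - 22*u - 40) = (u - 5)^2*(u^2 + 6*u + 8) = (u - 5)^2*(u + 4)*(u + 2)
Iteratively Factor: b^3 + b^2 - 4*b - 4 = (b + 1)*(b^2 - 4) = (b - 2)*(b + 1)*(b + 2)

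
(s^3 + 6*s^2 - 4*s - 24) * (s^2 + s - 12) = s^5 + 7*s^4 - 10*s^3 - 100*s^2 + 24*s + 288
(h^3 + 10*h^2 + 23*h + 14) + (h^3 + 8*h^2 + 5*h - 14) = 2*h^3 + 18*h^2 + 28*h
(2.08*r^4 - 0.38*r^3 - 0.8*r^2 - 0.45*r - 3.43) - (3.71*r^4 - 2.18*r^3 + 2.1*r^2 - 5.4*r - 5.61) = -1.63*r^4 + 1.8*r^3 - 2.9*r^2 + 4.95*r + 2.18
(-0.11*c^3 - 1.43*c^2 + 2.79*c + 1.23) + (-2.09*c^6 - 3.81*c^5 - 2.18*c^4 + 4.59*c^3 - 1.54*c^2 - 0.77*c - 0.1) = -2.09*c^6 - 3.81*c^5 - 2.18*c^4 + 4.48*c^3 - 2.97*c^2 + 2.02*c + 1.13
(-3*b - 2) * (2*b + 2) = -6*b^2 - 10*b - 4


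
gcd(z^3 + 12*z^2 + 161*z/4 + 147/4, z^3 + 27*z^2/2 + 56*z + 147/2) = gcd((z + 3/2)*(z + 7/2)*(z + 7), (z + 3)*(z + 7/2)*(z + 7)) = z^2 + 21*z/2 + 49/2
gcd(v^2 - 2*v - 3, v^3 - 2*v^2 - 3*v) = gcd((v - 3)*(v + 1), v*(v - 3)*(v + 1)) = v^2 - 2*v - 3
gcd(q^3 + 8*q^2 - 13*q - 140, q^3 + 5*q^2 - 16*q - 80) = q^2 + q - 20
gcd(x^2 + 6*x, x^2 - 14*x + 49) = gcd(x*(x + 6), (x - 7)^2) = 1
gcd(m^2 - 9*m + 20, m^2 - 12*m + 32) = m - 4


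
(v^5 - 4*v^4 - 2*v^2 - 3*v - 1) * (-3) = -3*v^5 + 12*v^4 + 6*v^2 + 9*v + 3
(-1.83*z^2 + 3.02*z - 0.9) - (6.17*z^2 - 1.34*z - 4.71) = -8.0*z^2 + 4.36*z + 3.81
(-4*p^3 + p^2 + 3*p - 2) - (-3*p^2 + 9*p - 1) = -4*p^3 + 4*p^2 - 6*p - 1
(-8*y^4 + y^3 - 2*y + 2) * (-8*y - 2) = 64*y^5 + 8*y^4 - 2*y^3 + 16*y^2 - 12*y - 4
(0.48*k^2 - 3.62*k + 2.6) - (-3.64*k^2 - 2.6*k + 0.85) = 4.12*k^2 - 1.02*k + 1.75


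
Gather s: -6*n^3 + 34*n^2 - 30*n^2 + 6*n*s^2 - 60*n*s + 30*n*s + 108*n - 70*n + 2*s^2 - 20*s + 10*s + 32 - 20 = -6*n^3 + 4*n^2 + 38*n + s^2*(6*n + 2) + s*(-30*n - 10) + 12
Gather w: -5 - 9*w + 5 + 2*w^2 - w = 2*w^2 - 10*w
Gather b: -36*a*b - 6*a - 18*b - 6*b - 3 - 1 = -6*a + b*(-36*a - 24) - 4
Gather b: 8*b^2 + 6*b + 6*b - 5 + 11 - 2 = 8*b^2 + 12*b + 4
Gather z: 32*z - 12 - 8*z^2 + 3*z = -8*z^2 + 35*z - 12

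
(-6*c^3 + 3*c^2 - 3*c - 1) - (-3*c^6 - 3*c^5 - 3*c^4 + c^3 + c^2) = 3*c^6 + 3*c^5 + 3*c^4 - 7*c^3 + 2*c^2 - 3*c - 1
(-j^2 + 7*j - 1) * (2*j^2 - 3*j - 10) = -2*j^4 + 17*j^3 - 13*j^2 - 67*j + 10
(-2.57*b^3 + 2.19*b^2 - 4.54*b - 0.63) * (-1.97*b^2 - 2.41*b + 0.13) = 5.0629*b^5 + 1.8794*b^4 + 3.3318*b^3 + 12.4672*b^2 + 0.9281*b - 0.0819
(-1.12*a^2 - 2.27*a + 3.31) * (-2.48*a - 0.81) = 2.7776*a^3 + 6.5368*a^2 - 6.3701*a - 2.6811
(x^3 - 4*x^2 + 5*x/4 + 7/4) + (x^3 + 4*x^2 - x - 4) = 2*x^3 + x/4 - 9/4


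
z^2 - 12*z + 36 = (z - 6)^2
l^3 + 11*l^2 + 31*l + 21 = (l + 1)*(l + 3)*(l + 7)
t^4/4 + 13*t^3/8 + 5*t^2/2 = t^2*(t/4 + 1)*(t + 5/2)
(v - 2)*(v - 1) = v^2 - 3*v + 2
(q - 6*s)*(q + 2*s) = q^2 - 4*q*s - 12*s^2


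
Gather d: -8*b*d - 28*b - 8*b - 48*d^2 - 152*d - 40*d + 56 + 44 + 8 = -36*b - 48*d^2 + d*(-8*b - 192) + 108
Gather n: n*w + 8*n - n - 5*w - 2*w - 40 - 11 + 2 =n*(w + 7) - 7*w - 49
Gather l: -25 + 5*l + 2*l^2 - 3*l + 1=2*l^2 + 2*l - 24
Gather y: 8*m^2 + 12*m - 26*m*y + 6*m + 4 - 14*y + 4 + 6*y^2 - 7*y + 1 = 8*m^2 + 18*m + 6*y^2 + y*(-26*m - 21) + 9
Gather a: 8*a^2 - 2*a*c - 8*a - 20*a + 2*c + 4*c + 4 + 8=8*a^2 + a*(-2*c - 28) + 6*c + 12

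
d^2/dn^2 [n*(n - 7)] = 2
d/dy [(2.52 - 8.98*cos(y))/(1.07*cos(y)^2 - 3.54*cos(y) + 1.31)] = (-9.6086*cos(y)^2 + 5.3928*cos(y) + 2.843)*sin(y)/(1.1449*cos(y)^4 - 7.5756*cos(y)^3 + 15.335*cos(y)^2 - 9.2748*cos(y) + 1.7161)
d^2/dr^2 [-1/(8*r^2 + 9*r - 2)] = 2*(64*r^2 + 72*r - (16*r + 9)^2 - 16)/(8*r^2 + 9*r - 2)^3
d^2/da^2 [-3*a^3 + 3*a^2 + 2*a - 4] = 6 - 18*a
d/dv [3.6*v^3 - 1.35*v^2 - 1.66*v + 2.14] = 10.8*v^2 - 2.7*v - 1.66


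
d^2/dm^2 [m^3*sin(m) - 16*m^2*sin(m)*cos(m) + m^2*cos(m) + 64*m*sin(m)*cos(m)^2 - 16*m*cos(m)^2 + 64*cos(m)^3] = -m^3*sin(m) + 32*m^2*sin(2*m) + 5*m^2*cos(m) - 14*m*sin(m) - 144*m*sin(3*m) - 32*m*cos(2*m) + 16*sin(2*m) - 14*cos(m) - 48*cos(3*m)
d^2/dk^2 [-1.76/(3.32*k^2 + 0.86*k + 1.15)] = (38.798848*k^2 + 10.050304*k - 1.76*(6.64*k + 0.86)*(13.28*k + 1.72) + 13.43936)/(3.32*k^2 + 0.86*k + 1.15)^3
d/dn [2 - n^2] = -2*n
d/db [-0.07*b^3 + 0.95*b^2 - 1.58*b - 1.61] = -0.21*b^2 + 1.9*b - 1.58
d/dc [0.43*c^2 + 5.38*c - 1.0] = 0.86*c + 5.38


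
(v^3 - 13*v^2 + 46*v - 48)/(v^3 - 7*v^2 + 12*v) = (v^2 - 10*v + 16)/(v*(v - 4))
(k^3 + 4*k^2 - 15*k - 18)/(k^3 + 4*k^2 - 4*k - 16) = (k^3 + 4*k^2 - 15*k - 18)/(k^3 + 4*k^2 - 4*k - 16)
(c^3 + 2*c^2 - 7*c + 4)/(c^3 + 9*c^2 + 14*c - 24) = (c - 1)/(c + 6)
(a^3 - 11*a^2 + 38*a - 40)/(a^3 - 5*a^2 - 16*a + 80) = (a - 2)/(a + 4)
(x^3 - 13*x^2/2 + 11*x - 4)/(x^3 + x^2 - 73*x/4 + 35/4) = 2*(x^2 - 6*x + 8)/(2*x^2 + 3*x - 35)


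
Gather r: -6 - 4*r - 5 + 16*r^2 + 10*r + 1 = 16*r^2 + 6*r - 10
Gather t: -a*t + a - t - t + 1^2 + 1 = a + t*(-a - 2) + 2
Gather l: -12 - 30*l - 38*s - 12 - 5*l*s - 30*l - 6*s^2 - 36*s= l*(-5*s - 60) - 6*s^2 - 74*s - 24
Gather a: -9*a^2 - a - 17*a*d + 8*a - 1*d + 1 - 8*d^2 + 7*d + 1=-9*a^2 + a*(7 - 17*d) - 8*d^2 + 6*d + 2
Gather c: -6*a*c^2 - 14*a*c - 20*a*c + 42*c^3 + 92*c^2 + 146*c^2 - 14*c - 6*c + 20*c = -34*a*c + 42*c^3 + c^2*(238 - 6*a)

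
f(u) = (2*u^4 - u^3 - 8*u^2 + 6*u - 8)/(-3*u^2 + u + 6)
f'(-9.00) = 12.14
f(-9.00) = -53.42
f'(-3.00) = 4.87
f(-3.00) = -3.79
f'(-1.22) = 1782.20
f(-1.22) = -66.65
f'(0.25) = 0.22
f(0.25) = -1.16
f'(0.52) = -0.81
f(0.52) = -1.23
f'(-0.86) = 16.78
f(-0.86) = -5.94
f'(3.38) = -4.64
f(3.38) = -5.76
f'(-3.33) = 5.08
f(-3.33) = -5.43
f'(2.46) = -4.53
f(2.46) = -1.72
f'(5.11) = -6.73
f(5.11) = -15.53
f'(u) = (6*u - 1)*(2*u^4 - u^3 - 8*u^2 + 6*u - 8)/(-3*u^2 + u + 6)^2 + (8*u^3 - 3*u^2 - 16*u + 6)/(-3*u^2 + u + 6) = (-12*u^5 + 9*u^4 + 46*u^3 - 8*u^2 - 144*u + 44)/(9*u^4 - 6*u^3 - 35*u^2 + 12*u + 36)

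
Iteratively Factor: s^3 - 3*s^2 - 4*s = (s - 4)*(s^2 + s) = (s - 4)*(s + 1)*(s)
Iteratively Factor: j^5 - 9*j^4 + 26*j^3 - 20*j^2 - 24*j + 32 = (j - 2)*(j^4 - 7*j^3 + 12*j^2 + 4*j - 16) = (j - 2)^2*(j^3 - 5*j^2 + 2*j + 8) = (j - 2)^2*(j + 1)*(j^2 - 6*j + 8) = (j - 2)^3*(j + 1)*(j - 4)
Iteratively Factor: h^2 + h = (h)*(h + 1)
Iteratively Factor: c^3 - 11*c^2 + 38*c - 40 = (c - 2)*(c^2 - 9*c + 20) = (c - 4)*(c - 2)*(c - 5)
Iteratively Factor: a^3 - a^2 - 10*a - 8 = (a + 1)*(a^2 - 2*a - 8) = (a + 1)*(a + 2)*(a - 4)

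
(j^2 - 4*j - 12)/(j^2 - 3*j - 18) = (j + 2)/(j + 3)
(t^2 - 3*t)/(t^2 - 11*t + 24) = t/(t - 8)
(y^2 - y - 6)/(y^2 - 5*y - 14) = (y - 3)/(y - 7)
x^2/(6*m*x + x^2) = x/(6*m + x)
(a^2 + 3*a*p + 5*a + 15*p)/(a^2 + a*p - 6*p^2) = (-a - 5)/(-a + 2*p)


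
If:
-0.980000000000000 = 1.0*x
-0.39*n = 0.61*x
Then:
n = 1.53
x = -0.98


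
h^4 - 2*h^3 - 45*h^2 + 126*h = h*(h - 6)*(h - 3)*(h + 7)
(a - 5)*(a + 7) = a^2 + 2*a - 35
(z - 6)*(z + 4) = z^2 - 2*z - 24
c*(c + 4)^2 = c^3 + 8*c^2 + 16*c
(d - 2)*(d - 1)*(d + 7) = d^3 + 4*d^2 - 19*d + 14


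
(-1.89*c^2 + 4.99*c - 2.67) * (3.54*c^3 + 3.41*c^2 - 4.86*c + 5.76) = -6.6906*c^5 + 11.2197*c^4 + 16.7495*c^3 - 44.2425*c^2 + 41.7186*c - 15.3792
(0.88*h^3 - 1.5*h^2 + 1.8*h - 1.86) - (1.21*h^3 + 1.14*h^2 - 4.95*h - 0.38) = -0.33*h^3 - 2.64*h^2 + 6.75*h - 1.48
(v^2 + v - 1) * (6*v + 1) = 6*v^3 + 7*v^2 - 5*v - 1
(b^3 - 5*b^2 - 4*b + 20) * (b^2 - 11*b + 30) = b^5 - 16*b^4 + 81*b^3 - 86*b^2 - 340*b + 600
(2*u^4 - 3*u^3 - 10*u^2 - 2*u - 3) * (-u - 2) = -2*u^5 - u^4 + 16*u^3 + 22*u^2 + 7*u + 6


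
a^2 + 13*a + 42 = (a + 6)*(a + 7)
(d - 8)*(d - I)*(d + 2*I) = d^3 - 8*d^2 + I*d^2 + 2*d - 8*I*d - 16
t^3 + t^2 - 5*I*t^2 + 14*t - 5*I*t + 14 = (t + 1)*(t - 7*I)*(t + 2*I)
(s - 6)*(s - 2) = s^2 - 8*s + 12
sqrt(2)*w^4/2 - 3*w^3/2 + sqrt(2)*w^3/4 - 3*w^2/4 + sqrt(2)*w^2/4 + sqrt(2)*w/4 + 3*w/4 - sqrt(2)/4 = (w - 1/2)*(w - sqrt(2))*(w - sqrt(2)/2)*(sqrt(2)*w/2 + sqrt(2)/2)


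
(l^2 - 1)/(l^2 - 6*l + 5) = (l + 1)/(l - 5)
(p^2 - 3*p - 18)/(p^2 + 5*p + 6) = (p - 6)/(p + 2)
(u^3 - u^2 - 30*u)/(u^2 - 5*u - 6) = u*(u + 5)/(u + 1)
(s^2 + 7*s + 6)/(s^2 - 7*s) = (s^2 + 7*s + 6)/(s*(s - 7))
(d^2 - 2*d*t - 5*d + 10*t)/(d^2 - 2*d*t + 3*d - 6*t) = (d - 5)/(d + 3)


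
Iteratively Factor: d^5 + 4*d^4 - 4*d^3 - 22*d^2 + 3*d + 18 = (d - 1)*(d^4 + 5*d^3 + d^2 - 21*d - 18) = (d - 1)*(d + 3)*(d^3 + 2*d^2 - 5*d - 6) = (d - 1)*(d + 3)^2*(d^2 - d - 2) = (d - 2)*(d - 1)*(d + 3)^2*(d + 1)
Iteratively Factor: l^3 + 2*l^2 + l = (l + 1)*(l^2 + l) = (l + 1)^2*(l)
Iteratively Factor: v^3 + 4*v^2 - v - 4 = (v + 4)*(v^2 - 1) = (v + 1)*(v + 4)*(v - 1)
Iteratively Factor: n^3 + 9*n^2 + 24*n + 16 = (n + 1)*(n^2 + 8*n + 16) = (n + 1)*(n + 4)*(n + 4)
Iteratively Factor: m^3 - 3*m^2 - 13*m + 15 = (m - 1)*(m^2 - 2*m - 15) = (m - 5)*(m - 1)*(m + 3)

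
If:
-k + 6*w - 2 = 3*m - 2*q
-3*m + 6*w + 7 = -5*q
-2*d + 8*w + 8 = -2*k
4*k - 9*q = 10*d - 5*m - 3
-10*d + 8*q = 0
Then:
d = -212/335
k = -444/67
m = 674/335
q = -53/67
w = 167/335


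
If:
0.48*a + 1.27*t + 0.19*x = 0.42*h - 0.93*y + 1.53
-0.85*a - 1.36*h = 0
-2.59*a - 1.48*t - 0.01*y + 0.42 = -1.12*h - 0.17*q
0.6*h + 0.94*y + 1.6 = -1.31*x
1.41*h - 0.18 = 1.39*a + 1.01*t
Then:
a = 0.385453679515236*y - 0.965692147772043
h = 0.603557592357527 - 0.240908549697022*y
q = -0.0277183421392681*y - 3.80531489635054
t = 1.99339434715569 - 0.866793732276217*y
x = -0.607217458154035*y - 1.497812637721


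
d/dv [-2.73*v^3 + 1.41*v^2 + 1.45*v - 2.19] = -8.19*v^2 + 2.82*v + 1.45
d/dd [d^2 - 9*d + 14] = 2*d - 9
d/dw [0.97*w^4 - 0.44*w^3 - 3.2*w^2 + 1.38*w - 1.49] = 3.88*w^3 - 1.32*w^2 - 6.4*w + 1.38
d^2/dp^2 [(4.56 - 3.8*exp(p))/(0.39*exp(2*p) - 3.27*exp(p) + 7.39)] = (-0.57798*exp(4*p) - 2.071836*exp(3*p) + 48.265776*exp(2*p) - 95.6380199999999*exp(p) - 97.332212)*exp(p)/(0.059319*exp(6*p) - 1.492101*exp(5*p) + 15.88275*exp(4*p) - 91.512585*exp(3*p) + 300.95775*exp(2*p) - 535.744701*exp(p) + 403.583419)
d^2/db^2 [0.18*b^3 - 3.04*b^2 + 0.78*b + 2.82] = 1.08*b - 6.08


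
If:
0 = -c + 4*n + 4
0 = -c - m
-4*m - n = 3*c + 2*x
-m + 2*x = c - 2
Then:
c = -4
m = 4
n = -2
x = -1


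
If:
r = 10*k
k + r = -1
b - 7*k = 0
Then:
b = -7/11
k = -1/11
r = -10/11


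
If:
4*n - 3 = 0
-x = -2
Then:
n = 3/4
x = 2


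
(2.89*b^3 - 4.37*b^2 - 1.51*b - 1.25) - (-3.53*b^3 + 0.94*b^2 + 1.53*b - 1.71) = 6.42*b^3 - 5.31*b^2 - 3.04*b + 0.46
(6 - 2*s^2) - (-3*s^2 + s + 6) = s^2 - s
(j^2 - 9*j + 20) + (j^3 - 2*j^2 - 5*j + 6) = j^3 - j^2 - 14*j + 26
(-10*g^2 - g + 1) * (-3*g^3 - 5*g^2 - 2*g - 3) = 30*g^5 + 53*g^4 + 22*g^3 + 27*g^2 + g - 3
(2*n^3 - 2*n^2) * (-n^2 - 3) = -2*n^5 + 2*n^4 - 6*n^3 + 6*n^2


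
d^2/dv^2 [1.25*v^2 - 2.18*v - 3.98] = 2.50000000000000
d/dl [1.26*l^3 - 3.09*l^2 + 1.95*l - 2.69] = 3.78*l^2 - 6.18*l + 1.95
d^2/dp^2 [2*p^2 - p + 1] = 4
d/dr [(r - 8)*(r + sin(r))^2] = (r + sin(r))*(r + (2*r - 16)*(cos(r) + 1) + sin(r))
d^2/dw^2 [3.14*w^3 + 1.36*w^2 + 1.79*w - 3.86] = 18.84*w + 2.72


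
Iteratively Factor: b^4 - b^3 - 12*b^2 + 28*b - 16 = (b - 2)*(b^3 + b^2 - 10*b + 8) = (b - 2)^2*(b^2 + 3*b - 4) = (b - 2)^2*(b + 4)*(b - 1)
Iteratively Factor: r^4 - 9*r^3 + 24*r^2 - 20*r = (r)*(r^3 - 9*r^2 + 24*r - 20) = r*(r - 2)*(r^2 - 7*r + 10) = r*(r - 5)*(r - 2)*(r - 2)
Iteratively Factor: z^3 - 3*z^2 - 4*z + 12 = (z - 2)*(z^2 - z - 6) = (z - 3)*(z - 2)*(z + 2)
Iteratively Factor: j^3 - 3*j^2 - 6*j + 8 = (j - 1)*(j^2 - 2*j - 8) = (j - 1)*(j + 2)*(j - 4)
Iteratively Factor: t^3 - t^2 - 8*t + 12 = (t + 3)*(t^2 - 4*t + 4) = (t - 2)*(t + 3)*(t - 2)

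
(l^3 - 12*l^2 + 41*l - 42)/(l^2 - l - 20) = (-l^3 + 12*l^2 - 41*l + 42)/(-l^2 + l + 20)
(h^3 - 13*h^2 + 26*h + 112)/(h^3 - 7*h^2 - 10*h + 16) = (h - 7)/(h - 1)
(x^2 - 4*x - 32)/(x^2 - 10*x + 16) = (x + 4)/(x - 2)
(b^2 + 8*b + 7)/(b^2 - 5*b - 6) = (b + 7)/(b - 6)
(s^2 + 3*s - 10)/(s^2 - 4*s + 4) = (s + 5)/(s - 2)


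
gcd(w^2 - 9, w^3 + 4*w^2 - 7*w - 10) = 1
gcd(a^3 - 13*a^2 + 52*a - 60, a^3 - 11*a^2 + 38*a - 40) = a^2 - 7*a + 10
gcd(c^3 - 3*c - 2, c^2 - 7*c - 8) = c + 1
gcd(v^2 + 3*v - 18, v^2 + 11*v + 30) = v + 6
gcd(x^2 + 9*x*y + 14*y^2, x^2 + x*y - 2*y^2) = x + 2*y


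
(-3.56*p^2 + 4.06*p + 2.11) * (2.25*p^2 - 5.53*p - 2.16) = -8.01*p^4 + 28.8218*p^3 - 10.0147*p^2 - 20.4379*p - 4.5576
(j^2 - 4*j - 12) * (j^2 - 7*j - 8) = j^4 - 11*j^3 + 8*j^2 + 116*j + 96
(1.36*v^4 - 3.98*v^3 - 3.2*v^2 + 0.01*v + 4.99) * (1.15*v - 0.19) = 1.564*v^5 - 4.8354*v^4 - 2.9238*v^3 + 0.6195*v^2 + 5.7366*v - 0.9481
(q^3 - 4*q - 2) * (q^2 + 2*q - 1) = q^5 + 2*q^4 - 5*q^3 - 10*q^2 + 2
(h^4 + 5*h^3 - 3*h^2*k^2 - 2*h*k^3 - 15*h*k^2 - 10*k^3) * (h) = h^5 + 5*h^4 - 3*h^3*k^2 - 2*h^2*k^3 - 15*h^2*k^2 - 10*h*k^3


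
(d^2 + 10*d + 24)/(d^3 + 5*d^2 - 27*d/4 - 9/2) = 4*(d + 4)/(4*d^2 - 4*d - 3)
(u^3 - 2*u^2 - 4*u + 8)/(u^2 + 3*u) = (u^3 - 2*u^2 - 4*u + 8)/(u*(u + 3))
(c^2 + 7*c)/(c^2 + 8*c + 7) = c/(c + 1)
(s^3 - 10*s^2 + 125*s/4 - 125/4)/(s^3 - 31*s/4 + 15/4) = (2*s^2 - 15*s + 25)/(2*s^2 + 5*s - 3)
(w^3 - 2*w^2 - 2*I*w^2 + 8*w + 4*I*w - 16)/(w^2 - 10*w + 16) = (w^2 - 2*I*w + 8)/(w - 8)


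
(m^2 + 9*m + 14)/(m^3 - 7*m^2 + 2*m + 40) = (m + 7)/(m^2 - 9*m + 20)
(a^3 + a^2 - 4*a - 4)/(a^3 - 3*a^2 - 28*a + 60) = (a^2 + 3*a + 2)/(a^2 - a - 30)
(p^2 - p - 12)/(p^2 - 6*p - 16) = (-p^2 + p + 12)/(-p^2 + 6*p + 16)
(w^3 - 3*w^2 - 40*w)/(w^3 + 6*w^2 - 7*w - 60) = w*(w - 8)/(w^2 + w - 12)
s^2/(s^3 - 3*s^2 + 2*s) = s/(s^2 - 3*s + 2)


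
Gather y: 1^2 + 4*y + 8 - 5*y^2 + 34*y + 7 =-5*y^2 + 38*y + 16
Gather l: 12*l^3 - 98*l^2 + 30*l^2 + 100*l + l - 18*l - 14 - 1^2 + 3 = 12*l^3 - 68*l^2 + 83*l - 12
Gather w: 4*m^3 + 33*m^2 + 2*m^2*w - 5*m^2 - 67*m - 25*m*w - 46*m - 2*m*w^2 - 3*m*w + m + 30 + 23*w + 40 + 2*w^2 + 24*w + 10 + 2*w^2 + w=4*m^3 + 28*m^2 - 112*m + w^2*(4 - 2*m) + w*(2*m^2 - 28*m + 48) + 80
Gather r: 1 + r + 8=r + 9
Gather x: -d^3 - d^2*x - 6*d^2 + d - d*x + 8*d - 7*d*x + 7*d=-d^3 - 6*d^2 + 16*d + x*(-d^2 - 8*d)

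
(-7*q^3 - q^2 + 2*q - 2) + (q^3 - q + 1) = -6*q^3 - q^2 + q - 1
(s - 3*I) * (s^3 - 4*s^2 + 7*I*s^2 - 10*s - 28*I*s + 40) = s^4 - 4*s^3 + 4*I*s^3 + 11*s^2 - 16*I*s^2 - 44*s + 30*I*s - 120*I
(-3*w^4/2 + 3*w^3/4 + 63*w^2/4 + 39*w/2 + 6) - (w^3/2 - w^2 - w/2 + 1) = -3*w^4/2 + w^3/4 + 67*w^2/4 + 20*w + 5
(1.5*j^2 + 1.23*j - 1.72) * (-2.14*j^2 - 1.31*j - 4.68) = -3.21*j^4 - 4.5972*j^3 - 4.9505*j^2 - 3.5032*j + 8.0496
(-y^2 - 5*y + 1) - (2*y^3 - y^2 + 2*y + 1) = -2*y^3 - 7*y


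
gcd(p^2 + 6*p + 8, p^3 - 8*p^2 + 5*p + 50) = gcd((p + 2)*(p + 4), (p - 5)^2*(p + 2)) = p + 2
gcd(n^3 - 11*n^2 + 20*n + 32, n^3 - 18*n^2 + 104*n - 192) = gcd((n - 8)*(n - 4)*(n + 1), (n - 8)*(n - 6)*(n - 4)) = n^2 - 12*n + 32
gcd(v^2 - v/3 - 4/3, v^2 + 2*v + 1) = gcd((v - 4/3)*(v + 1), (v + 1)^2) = v + 1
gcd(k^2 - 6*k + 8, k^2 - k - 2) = k - 2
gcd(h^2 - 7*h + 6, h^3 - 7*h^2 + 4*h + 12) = h - 6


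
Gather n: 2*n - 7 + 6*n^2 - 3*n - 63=6*n^2 - n - 70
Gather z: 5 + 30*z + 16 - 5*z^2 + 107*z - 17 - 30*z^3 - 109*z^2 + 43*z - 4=-30*z^3 - 114*z^2 + 180*z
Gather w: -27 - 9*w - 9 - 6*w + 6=-15*w - 30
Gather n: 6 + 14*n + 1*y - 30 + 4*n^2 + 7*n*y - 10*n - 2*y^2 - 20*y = 4*n^2 + n*(7*y + 4) - 2*y^2 - 19*y - 24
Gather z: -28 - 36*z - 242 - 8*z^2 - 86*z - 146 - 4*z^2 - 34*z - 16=-12*z^2 - 156*z - 432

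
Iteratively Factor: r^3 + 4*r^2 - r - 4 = (r - 1)*(r^2 + 5*r + 4) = (r - 1)*(r + 1)*(r + 4)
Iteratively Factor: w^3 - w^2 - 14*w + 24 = (w + 4)*(w^2 - 5*w + 6) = (w - 3)*(w + 4)*(w - 2)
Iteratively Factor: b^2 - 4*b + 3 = (b - 1)*(b - 3)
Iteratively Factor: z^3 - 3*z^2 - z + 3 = (z + 1)*(z^2 - 4*z + 3) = (z - 3)*(z + 1)*(z - 1)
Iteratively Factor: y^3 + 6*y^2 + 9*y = (y + 3)*(y^2 + 3*y) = y*(y + 3)*(y + 3)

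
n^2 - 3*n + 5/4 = (n - 5/2)*(n - 1/2)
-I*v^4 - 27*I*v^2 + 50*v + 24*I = (v - 6*I)*(v + I)*(v + 4*I)*(-I*v + 1)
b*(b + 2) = b^2 + 2*b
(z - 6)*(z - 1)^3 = z^4 - 9*z^3 + 21*z^2 - 19*z + 6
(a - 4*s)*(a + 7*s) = a^2 + 3*a*s - 28*s^2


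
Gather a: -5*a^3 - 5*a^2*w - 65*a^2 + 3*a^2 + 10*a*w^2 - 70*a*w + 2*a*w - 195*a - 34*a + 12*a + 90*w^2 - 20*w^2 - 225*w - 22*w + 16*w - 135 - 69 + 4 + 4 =-5*a^3 + a^2*(-5*w - 62) + a*(10*w^2 - 68*w - 217) + 70*w^2 - 231*w - 196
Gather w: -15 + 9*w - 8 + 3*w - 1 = 12*w - 24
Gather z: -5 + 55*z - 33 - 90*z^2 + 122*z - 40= -90*z^2 + 177*z - 78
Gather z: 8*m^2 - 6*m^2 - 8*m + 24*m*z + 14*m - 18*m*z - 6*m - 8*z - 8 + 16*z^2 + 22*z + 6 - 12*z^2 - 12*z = 2*m^2 + 4*z^2 + z*(6*m + 2) - 2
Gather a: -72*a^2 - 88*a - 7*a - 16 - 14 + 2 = -72*a^2 - 95*a - 28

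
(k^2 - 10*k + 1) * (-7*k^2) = -7*k^4 + 70*k^3 - 7*k^2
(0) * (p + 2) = 0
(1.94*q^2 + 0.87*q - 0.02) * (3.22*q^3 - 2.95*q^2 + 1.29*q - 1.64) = 6.2468*q^5 - 2.9216*q^4 - 0.1283*q^3 - 2.0003*q^2 - 1.4526*q + 0.0328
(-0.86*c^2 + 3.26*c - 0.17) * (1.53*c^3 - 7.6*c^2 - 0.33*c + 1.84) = -1.3158*c^5 + 11.5238*c^4 - 24.7523*c^3 - 1.3662*c^2 + 6.0545*c - 0.3128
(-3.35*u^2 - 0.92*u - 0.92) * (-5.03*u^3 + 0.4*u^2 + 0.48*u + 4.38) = 16.8505*u^5 + 3.2876*u^4 + 2.6516*u^3 - 15.4826*u^2 - 4.4712*u - 4.0296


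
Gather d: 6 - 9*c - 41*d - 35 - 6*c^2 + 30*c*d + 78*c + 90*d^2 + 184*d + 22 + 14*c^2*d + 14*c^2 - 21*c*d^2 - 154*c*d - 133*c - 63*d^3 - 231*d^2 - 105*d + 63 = 8*c^2 - 64*c - 63*d^3 + d^2*(-21*c - 141) + d*(14*c^2 - 124*c + 38) + 56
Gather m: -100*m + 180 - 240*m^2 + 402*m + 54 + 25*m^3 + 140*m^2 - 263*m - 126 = 25*m^3 - 100*m^2 + 39*m + 108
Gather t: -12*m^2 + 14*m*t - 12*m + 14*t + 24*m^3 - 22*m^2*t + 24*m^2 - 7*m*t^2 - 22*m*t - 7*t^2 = 24*m^3 + 12*m^2 - 12*m + t^2*(-7*m - 7) + t*(-22*m^2 - 8*m + 14)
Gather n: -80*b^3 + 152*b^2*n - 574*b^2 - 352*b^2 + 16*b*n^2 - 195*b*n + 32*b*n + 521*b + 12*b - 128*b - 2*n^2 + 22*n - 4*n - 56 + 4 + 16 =-80*b^3 - 926*b^2 + 405*b + n^2*(16*b - 2) + n*(152*b^2 - 163*b + 18) - 36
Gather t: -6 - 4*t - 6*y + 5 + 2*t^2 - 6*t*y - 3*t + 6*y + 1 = 2*t^2 + t*(-6*y - 7)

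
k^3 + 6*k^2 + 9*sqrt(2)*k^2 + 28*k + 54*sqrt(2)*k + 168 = (k + 6)*(k + 2*sqrt(2))*(k + 7*sqrt(2))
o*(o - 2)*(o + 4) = o^3 + 2*o^2 - 8*o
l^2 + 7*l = l*(l + 7)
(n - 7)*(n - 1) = n^2 - 8*n + 7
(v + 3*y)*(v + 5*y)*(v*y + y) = v^3*y + 8*v^2*y^2 + v^2*y + 15*v*y^3 + 8*v*y^2 + 15*y^3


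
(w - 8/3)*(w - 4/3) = w^2 - 4*w + 32/9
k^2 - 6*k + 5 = (k - 5)*(k - 1)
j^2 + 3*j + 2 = (j + 1)*(j + 2)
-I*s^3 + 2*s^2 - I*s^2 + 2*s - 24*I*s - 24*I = (s - 4*I)*(s + 6*I)*(-I*s - I)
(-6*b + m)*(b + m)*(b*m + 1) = -6*b^3*m - 5*b^2*m^2 - 6*b^2 + b*m^3 - 5*b*m + m^2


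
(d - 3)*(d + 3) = d^2 - 9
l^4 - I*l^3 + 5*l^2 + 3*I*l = l*(l - 3*I)*(l + I)^2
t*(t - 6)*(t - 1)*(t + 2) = t^4 - 5*t^3 - 8*t^2 + 12*t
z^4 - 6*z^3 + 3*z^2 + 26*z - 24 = (z - 4)*(z - 3)*(z - 1)*(z + 2)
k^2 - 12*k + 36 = (k - 6)^2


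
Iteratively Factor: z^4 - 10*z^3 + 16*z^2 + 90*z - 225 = (z + 3)*(z^3 - 13*z^2 + 55*z - 75) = (z - 3)*(z + 3)*(z^2 - 10*z + 25) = (z - 5)*(z - 3)*(z + 3)*(z - 5)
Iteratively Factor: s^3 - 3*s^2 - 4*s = (s - 4)*(s^2 + s) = (s - 4)*(s + 1)*(s)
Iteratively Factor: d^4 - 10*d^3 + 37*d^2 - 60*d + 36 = (d - 3)*(d^3 - 7*d^2 + 16*d - 12) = (d - 3)^2*(d^2 - 4*d + 4) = (d - 3)^2*(d - 2)*(d - 2)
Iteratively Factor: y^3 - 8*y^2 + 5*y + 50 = (y - 5)*(y^2 - 3*y - 10) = (y - 5)^2*(y + 2)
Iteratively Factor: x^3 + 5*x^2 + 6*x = (x)*(x^2 + 5*x + 6) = x*(x + 2)*(x + 3)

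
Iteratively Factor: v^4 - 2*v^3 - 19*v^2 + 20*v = (v + 4)*(v^3 - 6*v^2 + 5*v) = v*(v + 4)*(v^2 - 6*v + 5) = v*(v - 1)*(v + 4)*(v - 5)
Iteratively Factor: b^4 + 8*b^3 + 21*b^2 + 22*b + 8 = (b + 4)*(b^3 + 4*b^2 + 5*b + 2) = (b + 1)*(b + 4)*(b^2 + 3*b + 2) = (b + 1)*(b + 2)*(b + 4)*(b + 1)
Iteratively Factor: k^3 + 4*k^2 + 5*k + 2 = (k + 1)*(k^2 + 3*k + 2) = (k + 1)*(k + 2)*(k + 1)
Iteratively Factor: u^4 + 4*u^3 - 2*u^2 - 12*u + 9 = (u + 3)*(u^3 + u^2 - 5*u + 3) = (u - 1)*(u + 3)*(u^2 + 2*u - 3) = (u - 1)^2*(u + 3)*(u + 3)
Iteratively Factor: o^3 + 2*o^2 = (o)*(o^2 + 2*o) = o^2*(o + 2)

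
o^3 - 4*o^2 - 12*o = o*(o - 6)*(o + 2)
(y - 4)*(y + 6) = y^2 + 2*y - 24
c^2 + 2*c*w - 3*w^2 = (c - w)*(c + 3*w)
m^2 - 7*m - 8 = (m - 8)*(m + 1)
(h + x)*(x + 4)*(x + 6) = h*x^2 + 10*h*x + 24*h + x^3 + 10*x^2 + 24*x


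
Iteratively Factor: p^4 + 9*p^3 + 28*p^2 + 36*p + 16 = (p + 4)*(p^3 + 5*p^2 + 8*p + 4) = (p + 2)*(p + 4)*(p^2 + 3*p + 2) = (p + 2)^2*(p + 4)*(p + 1)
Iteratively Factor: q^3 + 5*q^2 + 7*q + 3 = (q + 3)*(q^2 + 2*q + 1) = (q + 1)*(q + 3)*(q + 1)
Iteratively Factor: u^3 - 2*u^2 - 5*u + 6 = (u - 3)*(u^2 + u - 2) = (u - 3)*(u - 1)*(u + 2)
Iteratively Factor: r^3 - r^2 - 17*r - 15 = (r + 1)*(r^2 - 2*r - 15) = (r + 1)*(r + 3)*(r - 5)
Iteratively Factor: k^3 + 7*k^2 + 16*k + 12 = (k + 2)*(k^2 + 5*k + 6) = (k + 2)*(k + 3)*(k + 2)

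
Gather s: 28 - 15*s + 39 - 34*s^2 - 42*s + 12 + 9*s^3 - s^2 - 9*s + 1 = 9*s^3 - 35*s^2 - 66*s + 80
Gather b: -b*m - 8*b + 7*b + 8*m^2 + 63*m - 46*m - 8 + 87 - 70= b*(-m - 1) + 8*m^2 + 17*m + 9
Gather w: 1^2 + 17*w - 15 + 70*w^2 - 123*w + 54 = 70*w^2 - 106*w + 40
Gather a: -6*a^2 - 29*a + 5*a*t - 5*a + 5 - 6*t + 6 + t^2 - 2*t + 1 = -6*a^2 + a*(5*t - 34) + t^2 - 8*t + 12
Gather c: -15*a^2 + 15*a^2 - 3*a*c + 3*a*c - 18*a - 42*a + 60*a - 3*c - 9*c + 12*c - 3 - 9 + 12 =0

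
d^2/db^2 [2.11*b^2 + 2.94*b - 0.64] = 4.22000000000000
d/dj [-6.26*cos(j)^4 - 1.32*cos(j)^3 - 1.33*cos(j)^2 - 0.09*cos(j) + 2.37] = (25.04*cos(j)^3 + 3.96*cos(j)^2 + 2.66*cos(j) + 0.09)*sin(j)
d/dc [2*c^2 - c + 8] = 4*c - 1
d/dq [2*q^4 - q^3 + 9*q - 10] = 8*q^3 - 3*q^2 + 9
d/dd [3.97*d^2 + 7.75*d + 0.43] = 7.94*d + 7.75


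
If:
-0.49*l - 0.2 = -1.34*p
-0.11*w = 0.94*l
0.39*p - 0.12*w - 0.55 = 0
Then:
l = 0.42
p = 0.30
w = -3.60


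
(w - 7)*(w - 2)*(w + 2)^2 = w^4 - 5*w^3 - 18*w^2 + 20*w + 56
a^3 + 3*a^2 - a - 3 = (a - 1)*(a + 1)*(a + 3)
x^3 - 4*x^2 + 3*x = x*(x - 3)*(x - 1)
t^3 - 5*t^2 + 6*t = t*(t - 3)*(t - 2)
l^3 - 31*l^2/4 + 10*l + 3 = (l - 6)*(l - 2)*(l + 1/4)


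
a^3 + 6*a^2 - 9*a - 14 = (a - 2)*(a + 1)*(a + 7)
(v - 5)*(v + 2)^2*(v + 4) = v^4 + 3*v^3 - 20*v^2 - 84*v - 80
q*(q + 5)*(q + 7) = q^3 + 12*q^2 + 35*q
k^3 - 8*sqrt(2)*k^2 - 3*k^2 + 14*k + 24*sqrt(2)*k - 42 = (k - 3)*(k - 7*sqrt(2))*(k - sqrt(2))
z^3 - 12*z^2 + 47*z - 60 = (z - 5)*(z - 4)*(z - 3)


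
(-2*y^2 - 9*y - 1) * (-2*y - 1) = 4*y^3 + 20*y^2 + 11*y + 1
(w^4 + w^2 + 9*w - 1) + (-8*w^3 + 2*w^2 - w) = w^4 - 8*w^3 + 3*w^2 + 8*w - 1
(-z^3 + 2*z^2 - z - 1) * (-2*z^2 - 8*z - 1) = 2*z^5 + 4*z^4 - 13*z^3 + 8*z^2 + 9*z + 1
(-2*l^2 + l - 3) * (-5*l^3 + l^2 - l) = 10*l^5 - 7*l^4 + 18*l^3 - 4*l^2 + 3*l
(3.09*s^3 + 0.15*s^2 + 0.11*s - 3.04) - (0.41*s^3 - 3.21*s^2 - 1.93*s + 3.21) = 2.68*s^3 + 3.36*s^2 + 2.04*s - 6.25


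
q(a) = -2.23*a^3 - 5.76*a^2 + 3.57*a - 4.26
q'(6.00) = -306.39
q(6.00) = -671.88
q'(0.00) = 3.57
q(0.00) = -4.26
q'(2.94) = -88.12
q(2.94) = -100.22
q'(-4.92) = -101.69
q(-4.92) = 104.33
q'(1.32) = -23.29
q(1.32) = -14.71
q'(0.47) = -3.32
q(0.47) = -4.09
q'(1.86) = -41.00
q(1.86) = -31.90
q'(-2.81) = -16.88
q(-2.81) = -10.29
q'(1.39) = -25.37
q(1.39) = -16.42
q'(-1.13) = 8.05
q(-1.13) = -12.43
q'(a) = -6.69*a^2 - 11.52*a + 3.57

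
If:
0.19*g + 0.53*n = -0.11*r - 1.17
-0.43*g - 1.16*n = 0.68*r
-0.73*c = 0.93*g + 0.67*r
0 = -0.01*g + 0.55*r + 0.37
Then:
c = -165.91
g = 129.02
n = -48.81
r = 1.67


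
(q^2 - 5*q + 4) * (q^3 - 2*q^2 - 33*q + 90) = q^5 - 7*q^4 - 19*q^3 + 247*q^2 - 582*q + 360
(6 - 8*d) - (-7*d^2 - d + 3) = 7*d^2 - 7*d + 3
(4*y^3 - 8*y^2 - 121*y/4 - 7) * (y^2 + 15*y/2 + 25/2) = 4*y^5 + 22*y^4 - 161*y^3/4 - 2671*y^2/8 - 3445*y/8 - 175/2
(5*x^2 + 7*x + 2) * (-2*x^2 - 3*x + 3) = -10*x^4 - 29*x^3 - 10*x^2 + 15*x + 6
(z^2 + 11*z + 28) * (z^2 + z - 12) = z^4 + 12*z^3 + 27*z^2 - 104*z - 336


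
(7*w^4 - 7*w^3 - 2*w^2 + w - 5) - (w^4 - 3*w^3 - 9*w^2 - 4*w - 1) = 6*w^4 - 4*w^3 + 7*w^2 + 5*w - 4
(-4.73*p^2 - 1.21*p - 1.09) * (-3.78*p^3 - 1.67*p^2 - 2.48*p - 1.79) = 17.8794*p^5 + 12.4729*p^4 + 17.8713*p^3 + 13.2878*p^2 + 4.8691*p + 1.9511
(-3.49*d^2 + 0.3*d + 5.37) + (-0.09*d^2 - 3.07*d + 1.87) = -3.58*d^2 - 2.77*d + 7.24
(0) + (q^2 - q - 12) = q^2 - q - 12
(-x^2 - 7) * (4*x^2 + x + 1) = -4*x^4 - x^3 - 29*x^2 - 7*x - 7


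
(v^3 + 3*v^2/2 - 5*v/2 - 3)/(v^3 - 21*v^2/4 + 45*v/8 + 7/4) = 4*(2*v^3 + 3*v^2 - 5*v - 6)/(8*v^3 - 42*v^2 + 45*v + 14)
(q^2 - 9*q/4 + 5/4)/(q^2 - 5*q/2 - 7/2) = (-4*q^2 + 9*q - 5)/(2*(-2*q^2 + 5*q + 7))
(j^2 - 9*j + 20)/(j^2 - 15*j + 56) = (j^2 - 9*j + 20)/(j^2 - 15*j + 56)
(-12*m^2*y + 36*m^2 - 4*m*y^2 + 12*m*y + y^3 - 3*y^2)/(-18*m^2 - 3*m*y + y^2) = (2*m*y - 6*m + y^2 - 3*y)/(3*m + y)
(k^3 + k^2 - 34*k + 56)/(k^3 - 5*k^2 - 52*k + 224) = (k - 2)/(k - 8)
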